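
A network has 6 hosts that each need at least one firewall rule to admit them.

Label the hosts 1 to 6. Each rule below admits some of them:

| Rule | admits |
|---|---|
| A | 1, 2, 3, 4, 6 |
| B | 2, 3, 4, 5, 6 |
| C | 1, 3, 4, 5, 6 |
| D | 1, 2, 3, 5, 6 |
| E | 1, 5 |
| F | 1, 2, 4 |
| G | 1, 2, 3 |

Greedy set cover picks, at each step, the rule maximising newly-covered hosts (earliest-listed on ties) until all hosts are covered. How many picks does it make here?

2

Greedy: pick A (covers 5 new) → pick B (covers 1 new). Total picks: 2.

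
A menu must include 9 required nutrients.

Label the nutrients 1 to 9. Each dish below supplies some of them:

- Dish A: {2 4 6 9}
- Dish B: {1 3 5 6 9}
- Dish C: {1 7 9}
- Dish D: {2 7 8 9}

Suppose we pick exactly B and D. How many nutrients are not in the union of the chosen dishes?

Union of B, D = {1, 2, 3, 5, 6, 7, 8, 9}.
Not covered: 4 — 1 nutrient.

1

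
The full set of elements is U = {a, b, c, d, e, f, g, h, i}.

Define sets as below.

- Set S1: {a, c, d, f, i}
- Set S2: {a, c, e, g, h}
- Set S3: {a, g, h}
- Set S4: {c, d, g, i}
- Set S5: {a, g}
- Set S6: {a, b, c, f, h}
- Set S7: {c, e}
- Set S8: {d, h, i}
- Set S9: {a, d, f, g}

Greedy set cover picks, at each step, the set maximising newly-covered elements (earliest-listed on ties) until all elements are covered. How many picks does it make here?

3

Greedy: pick S1 (covers 5 new) → pick S2 (covers 3 new) → pick S6 (covers 1 new). Total picks: 3.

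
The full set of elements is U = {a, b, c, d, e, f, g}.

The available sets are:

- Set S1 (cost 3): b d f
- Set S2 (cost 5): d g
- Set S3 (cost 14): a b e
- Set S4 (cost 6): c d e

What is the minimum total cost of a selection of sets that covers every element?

28

S1, S2, S3, S4 together cover every element (S1 ∪ S2 ∪ S3 ∪ S4 = {a, b, c, d, e, f, g}); total cost 3 + 5 + 14 + 6 = 28.
No covering selection has total cost below 28.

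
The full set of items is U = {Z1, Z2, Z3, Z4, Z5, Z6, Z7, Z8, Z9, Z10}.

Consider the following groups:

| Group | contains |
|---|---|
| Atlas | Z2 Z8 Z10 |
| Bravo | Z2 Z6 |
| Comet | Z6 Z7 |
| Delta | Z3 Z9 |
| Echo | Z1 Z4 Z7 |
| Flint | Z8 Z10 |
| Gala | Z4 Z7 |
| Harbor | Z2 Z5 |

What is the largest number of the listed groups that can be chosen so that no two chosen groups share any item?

Delta, Flint, Gala, Harbor are pairwise disjoint (Delta={Z3,Z9}; Flint={Z8,Z10}; Gala={Z4,Z7}; Harbor={Z2,Z5}).
Every remaining group overlaps one of these, and no 5 of the listed groups are pairwise disjoint, so 4 is the maximum.

4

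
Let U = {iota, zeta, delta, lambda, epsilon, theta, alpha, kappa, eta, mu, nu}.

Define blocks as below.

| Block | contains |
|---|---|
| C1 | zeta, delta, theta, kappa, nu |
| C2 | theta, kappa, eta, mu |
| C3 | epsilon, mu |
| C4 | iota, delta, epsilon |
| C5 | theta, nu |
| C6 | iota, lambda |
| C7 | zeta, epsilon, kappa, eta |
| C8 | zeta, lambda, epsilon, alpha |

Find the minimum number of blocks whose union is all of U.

C2 and C4 and C5 and C8 together: C2 ∪ C4 ∪ C5 ∪ C8 = {iota, zeta, delta, lambda, epsilon, theta, alpha, kappa, eta, mu, nu} — every element is covered.
No 3 of the 8 blocks cover everything (all 56 combinations miss at least one element), so 4 is optimal.

4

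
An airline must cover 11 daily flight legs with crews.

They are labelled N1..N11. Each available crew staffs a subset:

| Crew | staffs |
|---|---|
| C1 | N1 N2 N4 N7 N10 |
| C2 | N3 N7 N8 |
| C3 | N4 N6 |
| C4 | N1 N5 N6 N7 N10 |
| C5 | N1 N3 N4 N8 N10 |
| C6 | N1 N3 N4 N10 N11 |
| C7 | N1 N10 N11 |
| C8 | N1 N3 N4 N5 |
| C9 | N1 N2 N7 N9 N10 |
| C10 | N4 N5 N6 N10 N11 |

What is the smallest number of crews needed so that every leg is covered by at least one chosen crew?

C2 and C9 and C10 together: C2 ∪ C9 ∪ C10 = {N1, N2, N3, N4, N5, N6, N7, N8, N9, N10, N11} — every leg is covered.
Each crew has at most 5 legs, and 2·5 = 10 < 11 — so at least 3 crews are needed, and 3 is optimal.

3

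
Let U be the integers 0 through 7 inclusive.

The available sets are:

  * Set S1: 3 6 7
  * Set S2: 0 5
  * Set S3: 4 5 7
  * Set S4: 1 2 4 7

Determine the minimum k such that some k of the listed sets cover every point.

S1, S2, and S4 cover everything between them: the union {0, 1, 2, 3, 4, 5, 6, 7} is all of U.
Only S2 contains 0, so S2 is forced; the remaining 6 points need at least 2 more sets (each remaining set adds at most 4) — so at least 3 sets are needed, and 3 is optimal.

3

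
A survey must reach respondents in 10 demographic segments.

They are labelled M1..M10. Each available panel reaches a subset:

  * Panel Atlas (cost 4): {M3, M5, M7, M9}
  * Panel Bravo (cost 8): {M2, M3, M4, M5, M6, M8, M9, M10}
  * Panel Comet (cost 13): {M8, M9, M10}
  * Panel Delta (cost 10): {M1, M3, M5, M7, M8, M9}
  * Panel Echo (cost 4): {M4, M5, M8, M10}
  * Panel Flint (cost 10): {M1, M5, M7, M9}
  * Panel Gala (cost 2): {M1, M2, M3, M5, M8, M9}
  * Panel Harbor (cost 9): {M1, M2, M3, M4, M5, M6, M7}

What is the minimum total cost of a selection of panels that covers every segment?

Atlas, Bravo, Gala together cover every segment (Atlas ∪ Bravo ∪ Gala = {M1, M2, M3, M4, M5, M6, M7, M8, M9, M10}); total cost 4 + 8 + 2 = 14.
The greedy pick Gala, Echo, Atlas, Bravo costs 18; no covering selection beats 14.

14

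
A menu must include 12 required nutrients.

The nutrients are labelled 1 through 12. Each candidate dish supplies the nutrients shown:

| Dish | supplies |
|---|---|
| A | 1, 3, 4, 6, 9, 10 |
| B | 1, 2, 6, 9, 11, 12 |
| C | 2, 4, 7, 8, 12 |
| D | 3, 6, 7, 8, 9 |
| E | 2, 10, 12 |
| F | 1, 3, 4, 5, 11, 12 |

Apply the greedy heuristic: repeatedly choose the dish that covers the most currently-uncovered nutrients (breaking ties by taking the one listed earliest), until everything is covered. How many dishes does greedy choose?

3

Greedy: pick A (covers 6 new) → pick C (covers 4 new) → pick F (covers 2 new). Total picks: 3.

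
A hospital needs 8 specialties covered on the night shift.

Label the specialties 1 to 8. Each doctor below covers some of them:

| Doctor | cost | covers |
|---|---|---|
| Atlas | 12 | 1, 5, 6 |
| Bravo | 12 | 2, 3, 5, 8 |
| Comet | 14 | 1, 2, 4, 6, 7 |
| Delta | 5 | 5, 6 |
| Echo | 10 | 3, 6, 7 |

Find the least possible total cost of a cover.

Bravo, Comet together cover every specialty (Bravo ∪ Comet = {1, 2, 3, 4, 5, 6, 7, 8}); total cost 12 + 14 = 26.
The greedy pick Delta, Comet, Bravo costs 31; no covering selection beats 26.

26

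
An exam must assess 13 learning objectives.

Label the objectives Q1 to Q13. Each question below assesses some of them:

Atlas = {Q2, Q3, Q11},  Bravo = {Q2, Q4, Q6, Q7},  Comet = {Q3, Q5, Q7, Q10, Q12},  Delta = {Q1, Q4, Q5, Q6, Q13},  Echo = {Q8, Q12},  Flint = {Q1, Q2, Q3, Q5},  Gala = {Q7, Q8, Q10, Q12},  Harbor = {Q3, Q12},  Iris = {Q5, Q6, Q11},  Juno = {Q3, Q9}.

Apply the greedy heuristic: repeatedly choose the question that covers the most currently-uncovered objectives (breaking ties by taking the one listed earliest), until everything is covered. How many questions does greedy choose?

Greedy: pick Comet (covers 5 new) → pick Delta (covers 4 new) → pick Atlas (covers 2 new) → pick Echo (covers 1 new) → pick Juno (covers 1 new). Total picks: 5.
(The true minimum cover uses only 4 questions, so greedy is not optimal here.)

5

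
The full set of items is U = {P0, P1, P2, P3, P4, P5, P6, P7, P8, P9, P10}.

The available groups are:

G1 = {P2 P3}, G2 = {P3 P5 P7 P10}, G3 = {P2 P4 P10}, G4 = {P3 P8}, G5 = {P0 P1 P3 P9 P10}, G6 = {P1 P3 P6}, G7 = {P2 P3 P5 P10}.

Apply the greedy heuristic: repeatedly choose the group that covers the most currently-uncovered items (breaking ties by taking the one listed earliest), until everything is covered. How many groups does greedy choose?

5

Greedy: pick G5 (covers 5 new) → pick G2 (covers 2 new) → pick G3 (covers 2 new) → pick G4 (covers 1 new) → pick G6 (covers 1 new). Total picks: 5.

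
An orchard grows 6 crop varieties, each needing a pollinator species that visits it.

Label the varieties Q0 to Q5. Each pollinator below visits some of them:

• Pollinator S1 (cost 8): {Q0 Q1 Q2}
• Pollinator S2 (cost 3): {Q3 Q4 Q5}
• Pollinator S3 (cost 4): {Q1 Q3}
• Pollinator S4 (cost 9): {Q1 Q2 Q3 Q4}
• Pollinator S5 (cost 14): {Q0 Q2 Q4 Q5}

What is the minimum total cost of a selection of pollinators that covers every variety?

S1, S2 together cover every variety (S1 ∪ S2 = {Q0, Q1, Q2, Q3, Q4, Q5}); total cost 8 + 3 = 11.
No covering selection has total cost below 11.

11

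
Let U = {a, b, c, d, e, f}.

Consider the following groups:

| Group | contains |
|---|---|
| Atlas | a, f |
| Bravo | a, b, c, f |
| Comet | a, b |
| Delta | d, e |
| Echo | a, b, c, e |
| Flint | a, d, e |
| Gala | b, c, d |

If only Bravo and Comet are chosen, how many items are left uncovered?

Union of Bravo, Comet = {a, b, c, f}.
Not covered: d, e — 2 items.

2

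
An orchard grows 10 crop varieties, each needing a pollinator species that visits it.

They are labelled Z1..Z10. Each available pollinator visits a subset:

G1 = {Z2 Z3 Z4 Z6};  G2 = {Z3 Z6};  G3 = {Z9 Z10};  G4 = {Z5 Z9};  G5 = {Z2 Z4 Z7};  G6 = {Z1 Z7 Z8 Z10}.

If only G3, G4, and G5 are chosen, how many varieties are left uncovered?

Union of G3, G4, G5 = {Z2, Z4, Z5, Z7, Z9, Z10}.
Not covered: Z1, Z3, Z6, Z8 — 4 varieties.

4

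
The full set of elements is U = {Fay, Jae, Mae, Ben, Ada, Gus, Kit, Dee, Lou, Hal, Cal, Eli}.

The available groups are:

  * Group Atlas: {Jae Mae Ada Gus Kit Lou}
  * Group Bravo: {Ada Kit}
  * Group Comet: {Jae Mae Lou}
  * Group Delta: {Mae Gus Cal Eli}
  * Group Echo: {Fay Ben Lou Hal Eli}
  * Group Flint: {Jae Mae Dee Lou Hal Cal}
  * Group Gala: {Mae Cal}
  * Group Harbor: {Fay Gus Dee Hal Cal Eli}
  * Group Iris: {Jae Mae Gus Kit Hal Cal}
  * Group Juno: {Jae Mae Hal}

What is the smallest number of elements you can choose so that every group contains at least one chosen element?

3

H = {Fay, Mae, Ada} meets every group (each contains at least one member of H), and |H| = 3.
The groups Bravo, Comet, Harbor are pairwise disjoint, so any hitting set needs a separate element for each — at least 3. Hence 3 is optimal.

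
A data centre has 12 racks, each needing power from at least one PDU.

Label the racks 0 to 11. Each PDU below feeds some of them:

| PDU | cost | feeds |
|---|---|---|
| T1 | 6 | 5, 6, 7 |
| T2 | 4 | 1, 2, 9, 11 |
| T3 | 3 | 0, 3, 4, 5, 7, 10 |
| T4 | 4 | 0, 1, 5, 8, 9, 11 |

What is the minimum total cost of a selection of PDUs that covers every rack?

T1, T2, T3, T4 together cover every rack (T1 ∪ T2 ∪ T3 ∪ T4 = {0, 1, 2, 3, 4, 5, 6, 7, 8, 9, 10, 11}); total cost 6 + 4 + 3 + 4 = 17.
No covering selection has total cost below 17.

17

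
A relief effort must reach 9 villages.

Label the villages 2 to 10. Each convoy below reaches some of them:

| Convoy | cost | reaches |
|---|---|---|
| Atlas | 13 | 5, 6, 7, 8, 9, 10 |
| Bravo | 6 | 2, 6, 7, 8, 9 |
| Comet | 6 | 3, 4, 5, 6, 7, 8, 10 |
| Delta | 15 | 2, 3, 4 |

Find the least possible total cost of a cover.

12

Bravo, Comet together cover every village (Bravo ∪ Comet = {2, 3, 4, 5, 6, 7, 8, 9, 10}); total cost 6 + 6 = 12.
No covering selection has total cost below 12.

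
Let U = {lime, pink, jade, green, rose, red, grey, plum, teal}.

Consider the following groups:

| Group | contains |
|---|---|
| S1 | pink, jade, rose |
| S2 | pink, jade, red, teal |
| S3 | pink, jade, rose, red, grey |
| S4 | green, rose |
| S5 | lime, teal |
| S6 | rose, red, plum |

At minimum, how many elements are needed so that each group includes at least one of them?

Take H = {rose, teal}. Each listed group contains at least one of these, so H is a hitting set of size 2.
The groups S4, S5 are pairwise disjoint, so any hitting set needs a separate element for each — at least 2. Hence 2 is optimal.

2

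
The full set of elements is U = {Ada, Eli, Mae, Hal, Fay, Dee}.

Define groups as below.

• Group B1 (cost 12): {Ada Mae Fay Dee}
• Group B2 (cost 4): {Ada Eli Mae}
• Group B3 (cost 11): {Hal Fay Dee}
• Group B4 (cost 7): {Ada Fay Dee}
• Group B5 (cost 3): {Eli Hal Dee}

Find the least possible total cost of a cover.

14

B2, B4, B5 together cover every element (B2 ∪ B4 ∪ B5 = {Ada, Eli, Mae, Hal, Fay, Dee}); total cost 4 + 7 + 3 = 14.
No covering selection has total cost below 14.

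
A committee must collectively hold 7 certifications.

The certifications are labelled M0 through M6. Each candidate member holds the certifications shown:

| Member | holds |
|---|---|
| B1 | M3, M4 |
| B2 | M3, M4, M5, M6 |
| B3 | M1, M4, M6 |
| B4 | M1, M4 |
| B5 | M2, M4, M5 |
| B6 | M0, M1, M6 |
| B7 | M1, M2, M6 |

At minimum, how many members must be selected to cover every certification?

B2 and B6 and B7 together: B2 ∪ B6 ∪ B7 = {M0, M1, M2, M3, M4, M5, M6} — every certification is covered.
Only B6 contains M0, so B6 is forced; the remaining 4 certifications need at least 2 more members (each remaining member adds at most 3) — so at least 3 members are needed, and 3 is optimal.

3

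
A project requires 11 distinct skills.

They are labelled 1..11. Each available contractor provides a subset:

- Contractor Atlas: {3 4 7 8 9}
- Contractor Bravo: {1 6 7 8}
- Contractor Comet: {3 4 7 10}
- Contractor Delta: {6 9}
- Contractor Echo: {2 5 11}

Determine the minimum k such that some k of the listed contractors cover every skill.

4

Take {Atlas, Bravo, Comet, Echo}. Their union is {1, 2, 3, 4, 5, 6, 7, 8, 9, 10, 11}, which is all 11 skills.
Only Bravo contains 1, so Bravo is forced; the remaining 7 skills need at least 3 more contractors (each remaining contractor adds at most 3) — so at least 4 contractors are needed, and 4 is optimal.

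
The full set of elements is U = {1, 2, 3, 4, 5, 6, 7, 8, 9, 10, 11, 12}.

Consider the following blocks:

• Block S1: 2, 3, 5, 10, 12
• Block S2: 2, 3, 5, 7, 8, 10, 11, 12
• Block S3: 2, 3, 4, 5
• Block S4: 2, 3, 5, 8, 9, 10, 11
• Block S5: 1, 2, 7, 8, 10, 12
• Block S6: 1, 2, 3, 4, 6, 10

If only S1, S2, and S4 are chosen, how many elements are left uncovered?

3

Union of S1, S2, S4 = {2, 3, 5, 7, 8, 9, 10, 11, 12}.
Not covered: 1, 4, 6 — 3 elements.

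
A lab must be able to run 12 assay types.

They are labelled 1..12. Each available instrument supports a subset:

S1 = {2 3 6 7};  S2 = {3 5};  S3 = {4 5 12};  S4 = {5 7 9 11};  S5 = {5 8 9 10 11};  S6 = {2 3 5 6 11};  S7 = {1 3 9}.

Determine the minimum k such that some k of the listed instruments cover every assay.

4

S1 and S3 and S5 and S7 together: S1 ∪ S3 ∪ S5 ∪ S7 = {1, 2, 3, 4, 5, 6, 7, 8, 9, 10, 11, 12} — every assay is covered.
Only S7 contains 1, so S7 is forced; the remaining 9 assays need at least 3 more instruments (each remaining instrument adds at most 4) — so at least 4 instruments are needed, and 4 is optimal.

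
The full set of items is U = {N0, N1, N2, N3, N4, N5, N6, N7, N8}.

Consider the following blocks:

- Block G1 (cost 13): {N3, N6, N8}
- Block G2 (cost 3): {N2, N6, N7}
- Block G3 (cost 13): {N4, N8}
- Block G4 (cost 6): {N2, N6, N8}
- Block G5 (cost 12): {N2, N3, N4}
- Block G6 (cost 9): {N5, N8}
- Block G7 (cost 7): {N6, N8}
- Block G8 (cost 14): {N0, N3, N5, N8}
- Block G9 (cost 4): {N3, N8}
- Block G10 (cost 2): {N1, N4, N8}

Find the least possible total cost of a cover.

G2, G8, G10 together cover every item (G2 ∪ G8 ∪ G10 = {N0, N1, N2, N3, N4, N5, N6, N7, N8}); total cost 3 + 14 + 2 = 19.
The greedy pick G10, G2, G9, G8 costs 23; no covering selection beats 19.

19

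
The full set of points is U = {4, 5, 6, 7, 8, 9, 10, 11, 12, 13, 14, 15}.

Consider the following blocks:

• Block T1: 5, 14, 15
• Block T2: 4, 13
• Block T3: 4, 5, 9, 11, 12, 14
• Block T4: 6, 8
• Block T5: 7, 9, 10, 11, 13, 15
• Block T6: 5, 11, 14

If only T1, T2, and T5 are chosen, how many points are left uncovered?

Union of T1, T2, T5 = {4, 5, 7, 9, 10, 11, 13, 14, 15}.
Not covered: 6, 8, 12 — 3 points.

3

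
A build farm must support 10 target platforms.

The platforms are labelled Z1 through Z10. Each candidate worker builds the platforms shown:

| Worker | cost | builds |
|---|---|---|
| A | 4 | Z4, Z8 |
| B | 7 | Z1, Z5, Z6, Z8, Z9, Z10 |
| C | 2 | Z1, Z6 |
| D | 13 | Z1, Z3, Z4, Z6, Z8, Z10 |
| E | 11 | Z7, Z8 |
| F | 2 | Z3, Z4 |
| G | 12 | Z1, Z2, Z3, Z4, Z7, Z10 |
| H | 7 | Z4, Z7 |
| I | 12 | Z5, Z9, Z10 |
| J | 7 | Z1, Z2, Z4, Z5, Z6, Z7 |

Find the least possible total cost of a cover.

16

B, F, J together cover every platform (B ∪ F ∪ J = {Z1, Z2, Z3, Z4, Z5, Z6, Z7, Z8, Z9, Z10}); total cost 7 + 2 + 7 = 16.
The greedy pick C, F, B, J costs 18; no covering selection beats 16.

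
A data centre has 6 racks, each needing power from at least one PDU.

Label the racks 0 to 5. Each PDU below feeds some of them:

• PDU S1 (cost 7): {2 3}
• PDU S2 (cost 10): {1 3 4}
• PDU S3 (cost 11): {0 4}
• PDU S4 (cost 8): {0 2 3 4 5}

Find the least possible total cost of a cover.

18

S2, S4 together cover every rack (S2 ∪ S4 = {0, 1, 2, 3, 4, 5}); total cost 10 + 8 = 18.
No covering selection has total cost below 18.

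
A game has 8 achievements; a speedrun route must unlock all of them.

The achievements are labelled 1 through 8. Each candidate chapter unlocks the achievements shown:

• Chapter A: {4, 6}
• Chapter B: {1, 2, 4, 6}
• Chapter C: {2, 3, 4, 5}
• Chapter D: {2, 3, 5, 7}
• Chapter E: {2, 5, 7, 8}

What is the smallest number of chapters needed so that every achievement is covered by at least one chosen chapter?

Take {B, D, E}. Their union is {1, 2, 3, 4, 5, 6, 7, 8}, which is all 8 achievements.
Only B contains 1, so B is forced; the remaining 4 achievements need at least 2 more chapters (each remaining chapter adds at most 3) — so at least 3 chapters are needed, and 3 is optimal.

3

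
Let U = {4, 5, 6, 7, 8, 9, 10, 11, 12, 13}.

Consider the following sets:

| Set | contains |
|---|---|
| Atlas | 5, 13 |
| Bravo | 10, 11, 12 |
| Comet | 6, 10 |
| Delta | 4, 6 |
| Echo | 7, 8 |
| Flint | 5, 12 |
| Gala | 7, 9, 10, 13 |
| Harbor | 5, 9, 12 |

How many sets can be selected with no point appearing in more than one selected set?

4

Atlas, Bravo, Delta, Echo are pairwise disjoint (Atlas={5,13}; Bravo={10,11,12}; Delta={4,6}; Echo={7,8}).
Every remaining set overlaps one of these, and no 5 of the listed sets are pairwise disjoint, so 4 is the maximum.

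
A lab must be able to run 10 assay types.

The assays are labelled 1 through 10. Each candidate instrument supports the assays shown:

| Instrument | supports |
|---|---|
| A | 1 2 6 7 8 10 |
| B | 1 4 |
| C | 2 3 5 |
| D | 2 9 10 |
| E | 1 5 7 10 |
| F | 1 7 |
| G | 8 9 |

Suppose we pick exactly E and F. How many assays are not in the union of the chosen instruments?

Union of E, F = {1, 5, 7, 10}.
Not covered: 2, 3, 4, 6, 8, 9 — 6 assays.

6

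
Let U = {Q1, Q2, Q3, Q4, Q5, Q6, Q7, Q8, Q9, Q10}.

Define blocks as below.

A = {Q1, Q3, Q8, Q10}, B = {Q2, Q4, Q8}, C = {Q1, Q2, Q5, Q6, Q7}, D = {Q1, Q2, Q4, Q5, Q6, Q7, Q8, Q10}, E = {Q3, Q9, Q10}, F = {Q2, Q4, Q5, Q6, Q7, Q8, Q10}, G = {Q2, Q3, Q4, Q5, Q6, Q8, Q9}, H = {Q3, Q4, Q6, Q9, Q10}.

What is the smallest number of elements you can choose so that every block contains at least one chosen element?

2

The 2 elements {Q2, Q10} hit every block.
The blocks B, E are pairwise disjoint, so any hitting set needs a separate element for each — at least 2. Hence 2 is optimal.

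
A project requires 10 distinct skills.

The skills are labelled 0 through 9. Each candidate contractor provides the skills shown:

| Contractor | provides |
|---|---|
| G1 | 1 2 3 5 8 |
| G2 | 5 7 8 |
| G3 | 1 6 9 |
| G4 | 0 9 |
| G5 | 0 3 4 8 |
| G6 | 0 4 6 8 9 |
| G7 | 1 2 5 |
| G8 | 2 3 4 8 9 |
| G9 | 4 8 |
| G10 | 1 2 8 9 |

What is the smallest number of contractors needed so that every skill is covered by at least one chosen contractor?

G1 and G2 and G6 together: G1 ∪ G2 ∪ G6 = {0, 1, 2, 3, 4, 5, 6, 7, 8, 9} — every skill is covered.
Only G2 contains 7, so G2 is forced; the remaining 7 skills need at least 2 more contractors (each remaining contractor adds at most 4) — so at least 3 contractors are needed, and 3 is optimal.

3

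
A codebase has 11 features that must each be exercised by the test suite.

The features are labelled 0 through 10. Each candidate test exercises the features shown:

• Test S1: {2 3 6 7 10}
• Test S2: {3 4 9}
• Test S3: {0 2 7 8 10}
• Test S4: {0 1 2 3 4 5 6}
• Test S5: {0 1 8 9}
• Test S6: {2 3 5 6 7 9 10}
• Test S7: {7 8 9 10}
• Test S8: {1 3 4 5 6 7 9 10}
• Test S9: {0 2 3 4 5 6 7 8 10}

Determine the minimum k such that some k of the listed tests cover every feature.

2

Take {S8, S9}. Their union is {0, 1, 2, 3, 4, 5, 6, 7, 8, 9, 10}, which is all 11 features.
No single test has all 11 features (the largest, S9, has 9), so 2 is optimal.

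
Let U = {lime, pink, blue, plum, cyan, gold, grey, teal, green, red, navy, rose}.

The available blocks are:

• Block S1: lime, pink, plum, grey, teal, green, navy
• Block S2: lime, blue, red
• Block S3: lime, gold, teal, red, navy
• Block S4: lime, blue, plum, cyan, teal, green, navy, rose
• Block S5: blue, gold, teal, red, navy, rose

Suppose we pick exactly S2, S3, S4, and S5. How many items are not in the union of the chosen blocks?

2

Union of S2, S3, S4, S5 = {lime, blue, plum, cyan, gold, teal, green, red, navy, rose}.
Not covered: pink, grey — 2 items.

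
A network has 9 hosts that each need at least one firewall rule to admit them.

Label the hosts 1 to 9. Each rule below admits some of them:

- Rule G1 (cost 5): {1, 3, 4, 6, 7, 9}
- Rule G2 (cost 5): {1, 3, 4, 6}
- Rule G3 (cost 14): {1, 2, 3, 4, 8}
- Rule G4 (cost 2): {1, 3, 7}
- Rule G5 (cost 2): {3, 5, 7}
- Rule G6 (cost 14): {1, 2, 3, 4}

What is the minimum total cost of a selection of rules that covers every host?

21

G1, G3, G5 together cover every host (G1 ∪ G3 ∪ G5 = {1, 2, 3, 4, 5, 6, 7, 8, 9}); total cost 5 + 14 + 2 = 21.
The greedy pick G4, G1, G5, G3 costs 23; no covering selection beats 21.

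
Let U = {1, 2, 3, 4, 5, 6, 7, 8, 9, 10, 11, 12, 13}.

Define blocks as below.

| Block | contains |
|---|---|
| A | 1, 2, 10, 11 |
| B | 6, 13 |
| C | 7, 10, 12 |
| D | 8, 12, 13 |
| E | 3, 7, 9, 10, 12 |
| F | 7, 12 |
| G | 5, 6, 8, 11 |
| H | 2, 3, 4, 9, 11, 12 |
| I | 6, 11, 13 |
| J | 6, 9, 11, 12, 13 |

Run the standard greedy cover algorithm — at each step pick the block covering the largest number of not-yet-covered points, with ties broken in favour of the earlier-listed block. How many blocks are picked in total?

Greedy: pick H (covers 6 new) → pick G (covers 3 new) → pick A (covers 2 new) → pick B (covers 1 new) → pick C (covers 1 new). Total picks: 5.

5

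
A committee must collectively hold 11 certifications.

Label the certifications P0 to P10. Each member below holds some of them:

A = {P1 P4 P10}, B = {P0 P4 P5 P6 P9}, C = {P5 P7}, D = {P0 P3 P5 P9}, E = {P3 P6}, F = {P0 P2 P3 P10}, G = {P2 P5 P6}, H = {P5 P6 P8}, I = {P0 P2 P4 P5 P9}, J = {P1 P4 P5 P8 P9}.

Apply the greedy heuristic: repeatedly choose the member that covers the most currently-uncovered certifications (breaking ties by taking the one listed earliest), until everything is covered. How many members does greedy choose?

4

Greedy: pick B (covers 5 new) → pick F (covers 3 new) → pick J (covers 2 new) → pick C (covers 1 new). Total picks: 4.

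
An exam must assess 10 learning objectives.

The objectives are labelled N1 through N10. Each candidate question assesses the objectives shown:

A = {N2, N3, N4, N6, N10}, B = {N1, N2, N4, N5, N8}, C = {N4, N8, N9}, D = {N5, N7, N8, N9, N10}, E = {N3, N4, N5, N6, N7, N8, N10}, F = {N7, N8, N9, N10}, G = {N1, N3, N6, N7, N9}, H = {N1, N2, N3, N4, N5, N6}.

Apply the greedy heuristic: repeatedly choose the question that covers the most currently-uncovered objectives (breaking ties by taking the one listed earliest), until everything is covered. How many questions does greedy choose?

Greedy: pick E (covers 7 new) → pick B (covers 2 new) → pick C (covers 1 new). Total picks: 3.
(The true minimum cover uses only 2 questions, so greedy is not optimal here.)

3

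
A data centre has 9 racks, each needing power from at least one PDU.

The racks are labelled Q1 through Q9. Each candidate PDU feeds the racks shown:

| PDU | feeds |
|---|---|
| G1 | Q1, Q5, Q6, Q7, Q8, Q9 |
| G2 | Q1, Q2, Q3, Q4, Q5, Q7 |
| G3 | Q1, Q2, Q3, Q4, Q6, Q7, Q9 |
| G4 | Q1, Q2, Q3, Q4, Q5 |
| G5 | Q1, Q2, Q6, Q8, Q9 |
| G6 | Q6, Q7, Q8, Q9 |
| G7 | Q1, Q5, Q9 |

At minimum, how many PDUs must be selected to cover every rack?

Take {G2, G6}. Their union is {Q1, Q2, Q3, Q4, Q5, Q6, Q7, Q8, Q9}, which is all 9 racks.
No single PDU has all 9 racks (the largest, G3, has 7), so 2 is optimal.

2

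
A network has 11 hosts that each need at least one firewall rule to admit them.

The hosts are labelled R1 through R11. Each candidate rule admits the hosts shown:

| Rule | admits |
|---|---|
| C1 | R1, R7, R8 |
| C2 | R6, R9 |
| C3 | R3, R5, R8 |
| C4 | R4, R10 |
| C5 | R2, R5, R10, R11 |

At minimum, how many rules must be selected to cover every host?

C1 and C2 and C3 and C4 and C5 together: C1 ∪ C2 ∪ C3 ∪ C4 ∪ C5 = {R1, R2, R3, R4, R5, R6, R7, R8, R9, R10, R11} — every host is covered.
No 4 of the 5 rules cover everything (all 5 combinations miss at least one host), so 5 is optimal.

5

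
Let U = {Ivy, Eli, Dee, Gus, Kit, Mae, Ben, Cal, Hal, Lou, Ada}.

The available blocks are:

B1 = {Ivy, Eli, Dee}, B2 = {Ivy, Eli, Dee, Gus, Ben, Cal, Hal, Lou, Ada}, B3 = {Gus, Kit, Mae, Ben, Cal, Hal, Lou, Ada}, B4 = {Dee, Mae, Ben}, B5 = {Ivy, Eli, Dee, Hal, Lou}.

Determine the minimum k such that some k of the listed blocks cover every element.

B1 and B3 cover everything between them: the union {Ivy, Eli, Dee, Gus, Kit, Mae, Ben, Cal, Hal, Lou, Ada} is all of U.
No single block has all 11 elements (the largest, B2, has 9), so 2 is optimal.

2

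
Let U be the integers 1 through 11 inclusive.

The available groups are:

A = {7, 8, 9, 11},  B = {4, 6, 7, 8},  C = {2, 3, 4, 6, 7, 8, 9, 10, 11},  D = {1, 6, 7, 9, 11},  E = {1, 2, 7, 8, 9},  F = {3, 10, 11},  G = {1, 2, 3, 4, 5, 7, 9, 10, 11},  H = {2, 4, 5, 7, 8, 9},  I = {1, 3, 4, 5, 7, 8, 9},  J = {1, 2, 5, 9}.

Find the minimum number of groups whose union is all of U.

2

Take {C, I}. Their union is {1, 2, 3, 4, 5, 6, 7, 8, 9, 10, 11}, which is all 11 points.
No single group has all 11 points (the largest, C, has 9), so 2 is optimal.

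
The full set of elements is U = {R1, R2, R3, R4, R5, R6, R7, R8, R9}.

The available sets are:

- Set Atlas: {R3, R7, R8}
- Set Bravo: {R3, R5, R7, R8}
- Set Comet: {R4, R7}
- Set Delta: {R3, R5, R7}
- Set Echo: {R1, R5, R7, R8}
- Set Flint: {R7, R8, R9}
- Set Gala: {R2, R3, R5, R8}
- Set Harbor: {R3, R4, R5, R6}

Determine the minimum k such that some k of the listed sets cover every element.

4

Echo, Flint, Gala, and Harbor cover everything between them: the union {R1, R2, R3, R4, R5, R6, R7, R8, R9} is all of U.
Only Gala contains R2, so Gala is forced; the remaining 5 elements need at least 3 more sets (each remaining set adds at most 2) — so at least 4 sets are needed, and 4 is optimal.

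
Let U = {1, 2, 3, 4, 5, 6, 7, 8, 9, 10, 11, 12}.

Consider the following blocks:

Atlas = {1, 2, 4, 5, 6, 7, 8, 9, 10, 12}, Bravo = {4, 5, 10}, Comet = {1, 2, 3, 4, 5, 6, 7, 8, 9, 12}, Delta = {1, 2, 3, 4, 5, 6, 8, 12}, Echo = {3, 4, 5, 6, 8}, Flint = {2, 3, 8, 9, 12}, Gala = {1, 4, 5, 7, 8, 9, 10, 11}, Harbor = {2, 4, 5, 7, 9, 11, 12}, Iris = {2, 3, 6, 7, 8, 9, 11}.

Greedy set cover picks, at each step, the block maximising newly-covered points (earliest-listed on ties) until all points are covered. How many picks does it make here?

2

Greedy: pick Atlas (covers 10 new) → pick Iris (covers 2 new). Total picks: 2.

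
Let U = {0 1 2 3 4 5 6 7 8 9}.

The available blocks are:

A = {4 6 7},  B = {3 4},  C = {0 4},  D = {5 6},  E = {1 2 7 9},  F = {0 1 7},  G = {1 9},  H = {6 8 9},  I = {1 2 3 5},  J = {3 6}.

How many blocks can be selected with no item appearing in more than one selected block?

3

C, D, E are pairwise disjoint (C={0,4}; D={5,6}; E={1,2,7,9}).
Every remaining block overlaps one of these, and no 4 of the listed blocks are pairwise disjoint, so 3 is the maximum.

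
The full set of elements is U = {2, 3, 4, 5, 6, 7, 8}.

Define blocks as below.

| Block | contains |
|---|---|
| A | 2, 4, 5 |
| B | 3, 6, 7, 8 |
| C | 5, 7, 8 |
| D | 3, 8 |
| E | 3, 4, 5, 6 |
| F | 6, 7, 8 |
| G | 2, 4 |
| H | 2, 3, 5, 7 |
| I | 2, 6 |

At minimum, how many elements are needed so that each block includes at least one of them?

The 3 elements {2, 3, 8} hit every block.
No choice of 2 elements meets every block, so 3 is the minimum.

3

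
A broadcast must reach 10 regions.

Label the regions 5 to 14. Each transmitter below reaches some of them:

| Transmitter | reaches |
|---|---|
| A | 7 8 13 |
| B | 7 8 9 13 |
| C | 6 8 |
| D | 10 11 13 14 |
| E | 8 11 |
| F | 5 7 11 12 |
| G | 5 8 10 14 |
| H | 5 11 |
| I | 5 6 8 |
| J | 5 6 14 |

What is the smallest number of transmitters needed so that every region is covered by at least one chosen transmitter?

Take {B, F, G, I}. Their union is {5, 6, 7, 8, 9, 10, 11, 12, 13, 14}, which is all 10 regions.
No 3 of the 10 transmitters cover everything (all 120 combinations miss at least one region), so 4 is optimal.

4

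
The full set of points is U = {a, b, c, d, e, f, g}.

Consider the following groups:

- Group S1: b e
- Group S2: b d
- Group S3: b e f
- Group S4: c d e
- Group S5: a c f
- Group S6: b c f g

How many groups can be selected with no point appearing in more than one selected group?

S2, S5 are pairwise disjoint (S2={b,d}; S5={a,c,f}).
Every remaining group overlaps one of these, and no 3 of the listed groups are pairwise disjoint, so 2 is the maximum.

2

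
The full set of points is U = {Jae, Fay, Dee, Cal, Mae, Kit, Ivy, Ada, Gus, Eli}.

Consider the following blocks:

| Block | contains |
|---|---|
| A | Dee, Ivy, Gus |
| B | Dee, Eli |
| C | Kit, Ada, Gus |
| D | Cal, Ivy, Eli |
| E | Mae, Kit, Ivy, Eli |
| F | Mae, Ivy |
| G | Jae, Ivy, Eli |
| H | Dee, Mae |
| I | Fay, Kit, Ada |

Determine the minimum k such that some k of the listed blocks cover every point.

5

A and D and E and G and I together: A ∪ D ∪ E ∪ G ∪ I = {Jae, Fay, Dee, Cal, Mae, Kit, Ivy, Ada, Gus, Eli} — every point is covered.
No 4 of the 9 blocks cover everything (all 126 combinations miss at least one point), so 5 is optimal.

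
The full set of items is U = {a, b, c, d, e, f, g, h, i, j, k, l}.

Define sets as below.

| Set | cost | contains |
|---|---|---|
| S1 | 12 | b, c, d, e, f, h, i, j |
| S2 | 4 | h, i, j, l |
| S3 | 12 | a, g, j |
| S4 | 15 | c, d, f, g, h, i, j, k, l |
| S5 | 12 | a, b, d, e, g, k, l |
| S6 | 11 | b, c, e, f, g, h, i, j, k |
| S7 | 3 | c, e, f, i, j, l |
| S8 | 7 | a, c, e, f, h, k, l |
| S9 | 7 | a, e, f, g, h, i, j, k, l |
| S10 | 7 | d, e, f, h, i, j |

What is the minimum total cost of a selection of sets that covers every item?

S2, S5, S7 together cover every item (S2 ∪ S5 ∪ S7 = {a, b, c, d, e, f, g, h, i, j, k, l}); total cost 4 + 12 + 3 = 19.
The greedy pick S7, S9, S1 costs 22; no covering selection beats 19.

19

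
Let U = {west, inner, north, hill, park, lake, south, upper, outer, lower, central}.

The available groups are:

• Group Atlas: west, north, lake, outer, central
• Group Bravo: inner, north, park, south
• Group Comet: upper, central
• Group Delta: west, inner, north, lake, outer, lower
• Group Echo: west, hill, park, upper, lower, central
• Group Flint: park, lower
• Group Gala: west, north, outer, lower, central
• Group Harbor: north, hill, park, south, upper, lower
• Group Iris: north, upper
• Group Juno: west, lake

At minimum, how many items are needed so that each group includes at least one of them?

The 3 items {west, park, upper} hit every group.
The groups Flint, Iris, Juno are pairwise disjoint, so any hitting set needs a separate item for each — at least 3. Hence 3 is optimal.

3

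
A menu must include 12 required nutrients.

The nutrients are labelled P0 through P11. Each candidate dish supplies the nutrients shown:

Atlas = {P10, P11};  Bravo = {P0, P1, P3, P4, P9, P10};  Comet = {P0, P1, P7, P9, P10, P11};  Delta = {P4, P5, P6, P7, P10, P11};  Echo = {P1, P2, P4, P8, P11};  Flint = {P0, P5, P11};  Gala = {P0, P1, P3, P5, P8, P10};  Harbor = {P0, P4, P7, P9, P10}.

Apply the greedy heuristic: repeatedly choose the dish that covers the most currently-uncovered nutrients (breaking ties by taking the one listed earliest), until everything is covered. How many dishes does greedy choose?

Greedy: pick Bravo (covers 6 new) → pick Delta (covers 4 new) → pick Echo (covers 2 new). Total picks: 3.

3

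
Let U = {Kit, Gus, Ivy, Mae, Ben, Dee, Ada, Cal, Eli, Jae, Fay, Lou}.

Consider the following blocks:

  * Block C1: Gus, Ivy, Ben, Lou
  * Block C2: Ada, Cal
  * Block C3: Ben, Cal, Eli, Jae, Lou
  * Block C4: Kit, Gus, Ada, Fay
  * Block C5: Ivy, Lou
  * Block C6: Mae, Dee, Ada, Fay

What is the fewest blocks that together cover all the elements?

4

C3 and C4 and C5 and C6 together: C3 ∪ C4 ∪ C5 ∪ C6 = {Kit, Gus, Ivy, Mae, Ben, Dee, Ada, Cal, Eli, Jae, Fay, Lou} — every element is covered.
No 3 of the 6 blocks cover everything (all 20 combinations miss at least one element), so 4 is optimal.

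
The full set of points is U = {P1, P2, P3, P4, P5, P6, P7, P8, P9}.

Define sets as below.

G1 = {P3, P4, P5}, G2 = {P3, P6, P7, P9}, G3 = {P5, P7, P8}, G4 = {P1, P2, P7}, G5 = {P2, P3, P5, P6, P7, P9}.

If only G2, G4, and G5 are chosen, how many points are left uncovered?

Union of G2, G4, G5 = {P1, P2, P3, P5, P6, P7, P9}.
Not covered: P4, P8 — 2 points.

2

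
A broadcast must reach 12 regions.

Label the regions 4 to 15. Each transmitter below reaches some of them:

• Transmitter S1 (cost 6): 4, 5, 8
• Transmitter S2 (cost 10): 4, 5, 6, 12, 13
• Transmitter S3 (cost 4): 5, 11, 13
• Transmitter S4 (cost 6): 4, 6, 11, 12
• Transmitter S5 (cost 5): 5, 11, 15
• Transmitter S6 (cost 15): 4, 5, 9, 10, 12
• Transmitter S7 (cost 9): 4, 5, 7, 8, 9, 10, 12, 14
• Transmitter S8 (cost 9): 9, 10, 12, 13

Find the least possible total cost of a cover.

S2, S5, S7 together cover every region (S2 ∪ S5 ∪ S7 = {4, 5, 6, 7, 8, 9, 10, 11, 12, 13, 14, 15}); total cost 10 + 5 + 9 = 24.
No covering selection has total cost below 24.

24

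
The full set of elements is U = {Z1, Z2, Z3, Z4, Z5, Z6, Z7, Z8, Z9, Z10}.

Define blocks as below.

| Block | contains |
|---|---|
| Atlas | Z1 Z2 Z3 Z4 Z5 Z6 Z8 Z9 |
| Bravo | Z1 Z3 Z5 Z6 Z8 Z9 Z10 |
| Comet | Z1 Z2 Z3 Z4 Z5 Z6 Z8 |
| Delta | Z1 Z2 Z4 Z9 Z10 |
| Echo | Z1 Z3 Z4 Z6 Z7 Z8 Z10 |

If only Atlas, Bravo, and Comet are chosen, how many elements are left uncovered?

Union of Atlas, Bravo, Comet = {Z1, Z2, Z3, Z4, Z5, Z6, Z8, Z9, Z10}.
Not covered: Z7 — 1 element.

1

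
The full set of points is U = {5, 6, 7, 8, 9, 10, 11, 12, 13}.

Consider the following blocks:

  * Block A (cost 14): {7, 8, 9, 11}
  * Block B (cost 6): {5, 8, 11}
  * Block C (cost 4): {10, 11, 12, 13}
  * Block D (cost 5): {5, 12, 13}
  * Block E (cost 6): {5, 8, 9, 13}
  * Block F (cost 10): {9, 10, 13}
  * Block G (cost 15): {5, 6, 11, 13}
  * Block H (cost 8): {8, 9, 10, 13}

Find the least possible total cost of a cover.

A, C, G together cover every point (A ∪ C ∪ G = {5, 6, 7, 8, 9, 10, 11, 12, 13}); total cost 14 + 4 + 15 = 33.
The greedy pick C, E, A, G costs 39; no covering selection beats 33.

33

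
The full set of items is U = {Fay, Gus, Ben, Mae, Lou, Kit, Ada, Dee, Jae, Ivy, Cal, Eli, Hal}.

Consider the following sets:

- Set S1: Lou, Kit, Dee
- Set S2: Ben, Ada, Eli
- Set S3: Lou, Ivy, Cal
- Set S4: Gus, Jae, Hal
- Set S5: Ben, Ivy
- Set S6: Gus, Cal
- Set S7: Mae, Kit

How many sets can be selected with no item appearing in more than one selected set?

S2, S3, S4, S7 are pairwise disjoint (S2={Ben,Ada,Eli}; S3={Lou,Ivy,Cal}; S4={Gus,Jae,Hal}; S7={Mae,Kit}).
Every remaining set overlaps one of these, and no 5 of the listed sets are pairwise disjoint, so 4 is the maximum.

4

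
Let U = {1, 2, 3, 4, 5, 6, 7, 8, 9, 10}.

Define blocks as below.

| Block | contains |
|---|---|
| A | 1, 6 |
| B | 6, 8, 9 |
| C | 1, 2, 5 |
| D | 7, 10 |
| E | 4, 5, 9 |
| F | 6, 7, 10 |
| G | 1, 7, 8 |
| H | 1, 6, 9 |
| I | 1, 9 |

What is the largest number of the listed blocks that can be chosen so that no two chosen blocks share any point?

3

A, D, E are pairwise disjoint (A={1,6}; D={7,10}; E={4,5,9}).
Every remaining block overlaps one of these, and no 4 of the listed blocks are pairwise disjoint, so 3 is the maximum.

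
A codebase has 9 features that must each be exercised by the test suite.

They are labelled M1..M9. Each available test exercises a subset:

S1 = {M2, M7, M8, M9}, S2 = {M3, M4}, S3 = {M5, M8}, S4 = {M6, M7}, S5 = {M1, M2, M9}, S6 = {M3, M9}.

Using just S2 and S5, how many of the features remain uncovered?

Union of S2, S5 = {M1, M2, M3, M4, M9}.
Not covered: M5, M6, M7, M8 — 4 features.

4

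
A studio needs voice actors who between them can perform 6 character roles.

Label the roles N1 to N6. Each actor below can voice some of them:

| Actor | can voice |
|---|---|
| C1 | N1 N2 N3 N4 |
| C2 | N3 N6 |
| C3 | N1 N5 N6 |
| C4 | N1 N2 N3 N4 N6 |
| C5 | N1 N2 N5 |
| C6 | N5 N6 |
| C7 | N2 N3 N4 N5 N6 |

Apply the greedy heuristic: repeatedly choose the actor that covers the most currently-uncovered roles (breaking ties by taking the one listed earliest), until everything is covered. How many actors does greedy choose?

Greedy: pick C4 (covers 5 new) → pick C3 (covers 1 new). Total picks: 2.

2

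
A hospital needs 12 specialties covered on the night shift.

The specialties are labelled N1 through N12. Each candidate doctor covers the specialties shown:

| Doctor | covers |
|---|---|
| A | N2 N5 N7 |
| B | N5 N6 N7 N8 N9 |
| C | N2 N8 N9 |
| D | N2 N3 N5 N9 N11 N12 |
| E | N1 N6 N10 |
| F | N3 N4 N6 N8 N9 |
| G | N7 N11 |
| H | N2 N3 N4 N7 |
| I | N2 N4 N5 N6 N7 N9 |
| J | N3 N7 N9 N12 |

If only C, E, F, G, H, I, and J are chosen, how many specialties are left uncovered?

0

Union of C, E, F, G, H, I, J = {N1, N2, N3, N4, N5, N6, N7, N8, N9, N10, N11, N12} — that's every specialty, so 0 are uncovered.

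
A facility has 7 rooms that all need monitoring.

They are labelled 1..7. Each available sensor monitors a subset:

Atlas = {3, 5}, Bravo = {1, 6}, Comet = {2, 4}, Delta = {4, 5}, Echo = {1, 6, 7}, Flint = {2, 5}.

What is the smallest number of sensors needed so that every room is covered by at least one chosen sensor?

3

Take {Atlas, Comet, Echo}. Their union is {1, 2, 3, 4, 5, 6, 7}, which is all 7 rooms.
Each sensor has at most 3 rooms, and 2·3 = 6 < 7 — so at least 3 sensors are needed, and 3 is optimal.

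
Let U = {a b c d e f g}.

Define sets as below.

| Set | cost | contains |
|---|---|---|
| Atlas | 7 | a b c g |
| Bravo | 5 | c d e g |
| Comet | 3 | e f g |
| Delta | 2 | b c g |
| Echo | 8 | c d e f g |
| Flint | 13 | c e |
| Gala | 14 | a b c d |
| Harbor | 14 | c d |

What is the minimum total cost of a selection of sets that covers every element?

15

Atlas, Echo together cover every element (Atlas ∪ Echo = {a, b, c, d, e, f, g}); total cost 7 + 8 = 15.
The greedy pick Delta, Comet, Bravo, Atlas costs 17; no covering selection beats 15.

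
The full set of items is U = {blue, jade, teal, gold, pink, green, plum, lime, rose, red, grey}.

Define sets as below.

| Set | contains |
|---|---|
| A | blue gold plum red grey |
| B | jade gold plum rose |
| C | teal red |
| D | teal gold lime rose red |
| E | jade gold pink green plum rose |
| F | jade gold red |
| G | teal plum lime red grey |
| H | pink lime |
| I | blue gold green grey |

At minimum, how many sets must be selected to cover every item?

Take {A, E, G}. Their union is {blue, jade, teal, gold, pink, green, plum, lime, rose, red, grey}, which is all 11 items.
No 2 of the 9 sets cover everything (all 36 combinations miss at least one item), so 3 is optimal.

3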